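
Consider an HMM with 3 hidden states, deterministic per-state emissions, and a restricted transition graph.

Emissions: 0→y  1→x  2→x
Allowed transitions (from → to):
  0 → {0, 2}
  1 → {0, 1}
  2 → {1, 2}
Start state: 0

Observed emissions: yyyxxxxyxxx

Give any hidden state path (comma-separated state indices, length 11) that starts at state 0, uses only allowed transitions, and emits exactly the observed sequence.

0,0,0,2,2,1,1,0,2,1,1

  t0 'y' -> {0}, take 0 (start)
  t1 'y' -> {0}, take 0 (0->0 ok)
  t2 'y' -> {0}, take 0 (0->0 ok)
  t3 'x' -> {1,2}, take 2 (0->2 ok)
  t4 'x' -> {1,2}, take 2 (2->2 ok)
  t5 'x' -> {1,2}, take 1 (2->1 ok)
  t6 'x' -> {1,2}, take 1 (1->1 ok)
  t7 'y' -> {0}, take 0 (1->0 ok)
  t8 'x' -> {1,2}, take 2 (0->2 ok)
  t9 'x' -> {1,2}, take 1 (2->1 ok)
  t10 'x' -> {1,2}, take 1 (1->1 ok)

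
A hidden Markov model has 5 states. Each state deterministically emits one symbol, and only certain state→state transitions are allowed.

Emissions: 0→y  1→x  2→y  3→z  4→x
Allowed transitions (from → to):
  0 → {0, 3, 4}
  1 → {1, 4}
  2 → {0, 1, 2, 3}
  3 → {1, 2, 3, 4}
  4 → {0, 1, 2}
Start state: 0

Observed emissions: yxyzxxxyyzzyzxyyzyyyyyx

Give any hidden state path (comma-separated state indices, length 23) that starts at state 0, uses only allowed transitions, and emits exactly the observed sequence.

0,4,2,3,1,1,4,2,2,3,3,2,3,4,2,0,3,2,2,0,0,0,4

  pos 0: y in {0,2}, choose 0; start
  pos 1: x in {1,4}, choose 4; 0->4 ok
  pos 2: y in {0,2}, choose 2; 4->2 ok
  pos 3: z in {3}, choose 3; 2->3 ok
  pos 4: x in {1,4}, choose 1; 3->1 ok
  pos 5: x in {1,4}, choose 1; 1->1 ok
  pos 6: x in {1,4}, choose 4; 1->4 ok
  pos 7: y in {0,2}, choose 2; 4->2 ok
  pos 8: y in {0,2}, choose 2; 2->2 ok
  pos 9: z in {3}, choose 3; 2->3 ok
  pos 10: z in {3}, choose 3; 3->3 ok
  pos 11: y in {0,2}, choose 2; 3->2 ok
  pos 12: z in {3}, choose 3; 2->3 ok
  pos 13: x in {1,4}, choose 4; 3->4 ok
  pos 14: y in {0,2}, choose 2; 4->2 ok
  pos 15: y in {0,2}, choose 0; 2->0 ok
  pos 16: z in {3}, choose 3; 0->3 ok
  pos 17: y in {0,2}, choose 2; 3->2 ok
  pos 18: y in {0,2}, choose 2; 2->2 ok
  pos 19: y in {0,2}, choose 0; 2->0 ok
  pos 20: y in {0,2}, choose 0; 0->0 ok
  pos 21: y in {0,2}, choose 0; 0->0 ok
  pos 22: x in {1,4}, choose 4; 0->4 ok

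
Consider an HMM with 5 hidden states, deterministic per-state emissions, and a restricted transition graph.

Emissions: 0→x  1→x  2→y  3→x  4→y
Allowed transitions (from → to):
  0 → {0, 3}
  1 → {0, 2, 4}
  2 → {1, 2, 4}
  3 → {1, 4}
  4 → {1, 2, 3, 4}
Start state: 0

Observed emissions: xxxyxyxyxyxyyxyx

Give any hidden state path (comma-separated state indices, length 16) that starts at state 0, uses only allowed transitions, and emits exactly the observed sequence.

0,0,3,4,3,4,3,4,1,2,1,4,4,1,2,1

  pos 0: x in {0,1,3}, choose 0; start
  pos 1: x in {0,1,3}, choose 0; 0->0 ok
  pos 2: x in {0,1,3}, choose 3; 0->3 ok
  pos 3: y in {2,4}, choose 4; 3->4 ok
  pos 4: x in {0,1,3}, choose 3; 4->3 ok
  pos 5: y in {2,4}, choose 4; 3->4 ok
  pos 6: x in {0,1,3}, choose 3; 4->3 ok
  pos 7: y in {2,4}, choose 4; 3->4 ok
  pos 8: x in {0,1,3}, choose 1; 4->1 ok
  pos 9: y in {2,4}, choose 2; 1->2 ok
  pos 10: x in {0,1,3}, choose 1; 2->1 ok
  pos 11: y in {2,4}, choose 4; 1->4 ok
  pos 12: y in {2,4}, choose 4; 4->4 ok
  pos 13: x in {0,1,3}, choose 1; 4->1 ok
  pos 14: y in {2,4}, choose 2; 1->2 ok
  pos 15: x in {0,1,3}, choose 1; 2->1 ok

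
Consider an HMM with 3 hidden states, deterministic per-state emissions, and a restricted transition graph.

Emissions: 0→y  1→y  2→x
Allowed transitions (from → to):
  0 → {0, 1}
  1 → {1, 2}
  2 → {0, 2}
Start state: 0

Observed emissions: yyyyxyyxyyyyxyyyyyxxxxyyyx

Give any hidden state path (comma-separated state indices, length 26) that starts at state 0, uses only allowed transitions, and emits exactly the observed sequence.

0,0,1,1,2,0,1,2,0,0,0,1,2,0,0,0,1,1,2,2,2,2,0,0,1,2

  [0] y  {0,1}  => 0  start
  [1] y  {0,1}  => 0  0->0 ok
  [2] y  {0,1}  => 1  0->1 ok
  [3] y  {0,1}  => 1  1->1 ok
  [4] x  {2}  => 2  1->2 ok
  [5] y  {0,1}  => 0  2->0 ok
  [6] y  {0,1}  => 1  0->1 ok
  [7] x  {2}  => 2  1->2 ok
  [8] y  {0,1}  => 0  2->0 ok
  [9] y  {0,1}  => 0  0->0 ok
  [10] y  {0,1}  => 0  0->0 ok
  [11] y  {0,1}  => 1  0->1 ok
  [12] x  {2}  => 2  1->2 ok
  [13] y  {0,1}  => 0  2->0 ok
  [14] y  {0,1}  => 0  0->0 ok
  [15] y  {0,1}  => 0  0->0 ok
  [16] y  {0,1}  => 1  0->1 ok
  [17] y  {0,1}  => 1  1->1 ok
  [18] x  {2}  => 2  1->2 ok
  [19] x  {2}  => 2  2->2 ok
  [20] x  {2}  => 2  2->2 ok
  [21] x  {2}  => 2  2->2 ok
  [22] y  {0,1}  => 0  2->0 ok
  [23] y  {0,1}  => 0  0->0 ok
  [24] y  {0,1}  => 1  0->1 ok
  [25] x  {2}  => 2  1->2 ok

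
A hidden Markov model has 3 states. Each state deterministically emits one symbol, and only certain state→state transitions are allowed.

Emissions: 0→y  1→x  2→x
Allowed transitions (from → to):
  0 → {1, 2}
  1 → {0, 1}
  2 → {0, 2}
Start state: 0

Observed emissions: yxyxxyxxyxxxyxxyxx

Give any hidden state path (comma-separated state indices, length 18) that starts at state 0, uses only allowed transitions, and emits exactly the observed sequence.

0,2,0,2,2,0,1,1,0,1,1,1,0,1,1,0,1,1

  0: obs=y cand={0} pick 0 [start]
  1: obs=x cand={1,2} pick 2 [0->2 ok]
  2: obs=y cand={0} pick 0 [2->0 ok]
  3: obs=x cand={1,2} pick 2 [0->2 ok]
  4: obs=x cand={1,2} pick 2 [2->2 ok]
  5: obs=y cand={0} pick 0 [2->0 ok]
  6: obs=x cand={1,2} pick 1 [0->1 ok]
  7: obs=x cand={1,2} pick 1 [1->1 ok]
  8: obs=y cand={0} pick 0 [1->0 ok]
  9: obs=x cand={1,2} pick 1 [0->1 ok]
  10: obs=x cand={1,2} pick 1 [1->1 ok]
  11: obs=x cand={1,2} pick 1 [1->1 ok]
  12: obs=y cand={0} pick 0 [1->0 ok]
  13: obs=x cand={1,2} pick 1 [0->1 ok]
  14: obs=x cand={1,2} pick 1 [1->1 ok]
  15: obs=y cand={0} pick 0 [1->0 ok]
  16: obs=x cand={1,2} pick 1 [0->1 ok]
  17: obs=x cand={1,2} pick 1 [1->1 ok]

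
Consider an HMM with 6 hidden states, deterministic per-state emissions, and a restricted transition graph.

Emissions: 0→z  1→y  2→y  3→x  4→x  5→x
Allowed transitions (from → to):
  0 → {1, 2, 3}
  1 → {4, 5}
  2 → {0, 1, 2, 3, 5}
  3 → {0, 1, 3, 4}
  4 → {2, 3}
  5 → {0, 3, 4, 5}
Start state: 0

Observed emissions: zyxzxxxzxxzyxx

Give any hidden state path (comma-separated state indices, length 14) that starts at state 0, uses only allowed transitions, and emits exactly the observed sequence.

0,2,5,0,3,4,3,0,3,3,0,1,5,5

  t0 'z' -> {0}, take 0 (start)
  t1 'y' -> {1,2}, take 2 (0->2 ok)
  t2 'x' -> {3,4,5}, take 5 (2->5 ok)
  t3 'z' -> {0}, take 0 (5->0 ok)
  t4 'x' -> {3,4,5}, take 3 (0->3 ok)
  t5 'x' -> {3,4,5}, take 4 (3->4 ok)
  t6 'x' -> {3,4,5}, take 3 (4->3 ok)
  t7 'z' -> {0}, take 0 (3->0 ok)
  t8 'x' -> {3,4,5}, take 3 (0->3 ok)
  t9 'x' -> {3,4,5}, take 3 (3->3 ok)
  t10 'z' -> {0}, take 0 (3->0 ok)
  t11 'y' -> {1,2}, take 1 (0->1 ok)
  t12 'x' -> {3,4,5}, take 5 (1->5 ok)
  t13 'x' -> {3,4,5}, take 5 (5->5 ok)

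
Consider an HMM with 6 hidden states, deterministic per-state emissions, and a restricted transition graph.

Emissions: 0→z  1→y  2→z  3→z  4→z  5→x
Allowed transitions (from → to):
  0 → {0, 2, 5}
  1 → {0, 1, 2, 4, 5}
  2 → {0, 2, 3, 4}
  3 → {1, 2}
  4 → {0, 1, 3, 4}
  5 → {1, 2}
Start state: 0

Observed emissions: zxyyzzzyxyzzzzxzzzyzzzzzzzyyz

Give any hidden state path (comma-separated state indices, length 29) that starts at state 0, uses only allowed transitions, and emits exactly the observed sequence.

  t0 'z' -> {0,2,3,4}, take 0 (start)
  t1 'x' -> {5}, take 5 (0->5 ok)
  t2 'y' -> {1}, take 1 (5->1 ok)
  t3 'y' -> {1}, take 1 (1->1 ok)
  t4 'z' -> {0,2,3,4}, take 2 (1->2 ok)
  t5 'z' -> {0,2,3,4}, take 4 (2->4 ok)
  t6 'z' -> {0,2,3,4}, take 4 (4->4 ok)
  t7 'y' -> {1}, take 1 (4->1 ok)
  t8 'x' -> {5}, take 5 (1->5 ok)
  t9 'y' -> {1}, take 1 (5->1 ok)
  t10 'z' -> {0,2,3,4}, take 2 (1->2 ok)
  t11 'z' -> {0,2,3,4}, take 2 (2->2 ok)
  t12 'z' -> {0,2,3,4}, take 2 (2->2 ok)
  t13 'z' -> {0,2,3,4}, take 0 (2->0 ok)
  t14 'x' -> {5}, take 5 (0->5 ok)
  t15 'z' -> {0,2,3,4}, take 2 (5->2 ok)
  t16 'z' -> {0,2,3,4}, take 2 (2->2 ok)
  t17 'z' -> {0,2,3,4}, take 4 (2->4 ok)
  t18 'y' -> {1}, take 1 (4->1 ok)
  t19 'z' -> {0,2,3,4}, take 4 (1->4 ok)
  t20 'z' -> {0,2,3,4}, take 4 (4->4 ok)
  t21 'z' -> {0,2,3,4}, take 4 (4->4 ok)
  t22 'z' -> {0,2,3,4}, take 4 (4->4 ok)
  t23 'z' -> {0,2,3,4}, take 4 (4->4 ok)
  t24 'z' -> {0,2,3,4}, take 4 (4->4 ok)
  t25 'z' -> {0,2,3,4}, take 3 (4->3 ok)
  t26 'y' -> {1}, take 1 (3->1 ok)
  t27 'y' -> {1}, take 1 (1->1 ok)
  t28 'z' -> {0,2,3,4}, take 0 (1->0 ok)

0,5,1,1,2,4,4,1,5,1,2,2,2,0,5,2,2,4,1,4,4,4,4,4,4,3,1,1,0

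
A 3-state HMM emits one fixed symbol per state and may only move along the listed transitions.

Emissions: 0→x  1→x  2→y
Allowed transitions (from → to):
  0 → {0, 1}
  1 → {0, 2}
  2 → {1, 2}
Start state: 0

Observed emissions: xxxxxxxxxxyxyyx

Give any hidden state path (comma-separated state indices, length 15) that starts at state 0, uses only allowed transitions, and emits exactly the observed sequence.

0,1,0,1,0,0,1,0,0,1,2,1,2,2,1

  t0 'x' -> {0,1}, take 0 (start)
  t1 'x' -> {0,1}, take 1 (0->1 ok)
  t2 'x' -> {0,1}, take 0 (1->0 ok)
  t3 'x' -> {0,1}, take 1 (0->1 ok)
  t4 'x' -> {0,1}, take 0 (1->0 ok)
  t5 'x' -> {0,1}, take 0 (0->0 ok)
  t6 'x' -> {0,1}, take 1 (0->1 ok)
  t7 'x' -> {0,1}, take 0 (1->0 ok)
  t8 'x' -> {0,1}, take 0 (0->0 ok)
  t9 'x' -> {0,1}, take 1 (0->1 ok)
  t10 'y' -> {2}, take 2 (1->2 ok)
  t11 'x' -> {0,1}, take 1 (2->1 ok)
  t12 'y' -> {2}, take 2 (1->2 ok)
  t13 'y' -> {2}, take 2 (2->2 ok)
  t14 'x' -> {0,1}, take 1 (2->1 ok)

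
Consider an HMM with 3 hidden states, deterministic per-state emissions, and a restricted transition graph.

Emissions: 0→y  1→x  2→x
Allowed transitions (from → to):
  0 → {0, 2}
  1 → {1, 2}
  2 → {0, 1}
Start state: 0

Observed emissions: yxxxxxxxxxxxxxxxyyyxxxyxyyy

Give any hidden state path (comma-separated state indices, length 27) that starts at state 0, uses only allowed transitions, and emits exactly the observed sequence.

  [0] y  {0}  => 0  start
  [1] x  {1,2}  => 2  0->2 ok
  [2] x  {1,2}  => 1  2->1 ok
  [3] x  {1,2}  => 1  1->1 ok
  [4] x  {1,2}  => 1  1->1 ok
  [5] x  {1,2}  => 1  1->1 ok
  [6] x  {1,2}  => 1  1->1 ok
  [7] x  {1,2}  => 1  1->1 ok
  [8] x  {1,2}  => 2  1->2 ok
  [9] x  {1,2}  => 1  2->1 ok
  [10] x  {1,2}  => 2  1->2 ok
  [11] x  {1,2}  => 1  2->1 ok
  [12] x  {1,2}  => 2  1->2 ok
  [13] x  {1,2}  => 1  2->1 ok
  [14] x  {1,2}  => 1  1->1 ok
  [15] x  {1,2}  => 2  1->2 ok
  [16] y  {0}  => 0  2->0 ok
  [17] y  {0}  => 0  0->0 ok
  [18] y  {0}  => 0  0->0 ok
  [19] x  {1,2}  => 2  0->2 ok
  [20] x  {1,2}  => 1  2->1 ok
  [21] x  {1,2}  => 2  1->2 ok
  [22] y  {0}  => 0  2->0 ok
  [23] x  {1,2}  => 2  0->2 ok
  [24] y  {0}  => 0  2->0 ok
  [25] y  {0}  => 0  0->0 ok
  [26] y  {0}  => 0  0->0 ok

0,2,1,1,1,1,1,1,2,1,2,1,2,1,1,2,0,0,0,2,1,2,0,2,0,0,0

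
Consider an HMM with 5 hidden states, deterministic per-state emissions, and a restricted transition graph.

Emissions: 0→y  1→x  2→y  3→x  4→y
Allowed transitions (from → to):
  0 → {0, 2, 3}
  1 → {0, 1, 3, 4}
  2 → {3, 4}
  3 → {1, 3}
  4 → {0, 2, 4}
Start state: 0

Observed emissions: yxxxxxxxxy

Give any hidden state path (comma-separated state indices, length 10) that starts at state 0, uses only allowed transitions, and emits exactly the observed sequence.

  pos 0: y in {0,2,4}, choose 0; start
  pos 1: x in {1,3}, choose 3; 0->3 ok
  pos 2: x in {1,3}, choose 3; 3->3 ok
  pos 3: x in {1,3}, choose 1; 3->1 ok
  pos 4: x in {1,3}, choose 3; 1->3 ok
  pos 5: x in {1,3}, choose 1; 3->1 ok
  pos 6: x in {1,3}, choose 3; 1->3 ok
  pos 7: x in {1,3}, choose 1; 3->1 ok
  pos 8: x in {1,3}, choose 1; 1->1 ok
  pos 9: y in {0,2,4}, choose 0; 1->0 ok

0,3,3,1,3,1,3,1,1,0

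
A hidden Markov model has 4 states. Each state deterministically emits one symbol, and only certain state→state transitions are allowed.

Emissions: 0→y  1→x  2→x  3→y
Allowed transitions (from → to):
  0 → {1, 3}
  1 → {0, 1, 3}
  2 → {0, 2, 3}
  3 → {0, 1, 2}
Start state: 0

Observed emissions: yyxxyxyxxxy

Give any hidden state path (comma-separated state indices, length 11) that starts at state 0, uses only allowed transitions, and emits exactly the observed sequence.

  0: obs=y cand={0,3} pick 0 [start]
  1: obs=y cand={0,3} pick 3 [0->3 ok]
  2: obs=x cand={1,2} pick 2 [3->2 ok]
  3: obs=x cand={1,2} pick 2 [2->2 ok]
  4: obs=y cand={0,3} pick 3 [2->3 ok]
  5: obs=x cand={1,2} pick 1 [3->1 ok]
  6: obs=y cand={0,3} pick 0 [1->0 ok]
  7: obs=x cand={1,2} pick 1 [0->1 ok]
  8: obs=x cand={1,2} pick 1 [1->1 ok]
  9: obs=x cand={1,2} pick 1 [1->1 ok]
  10: obs=y cand={0,3} pick 0 [1->0 ok]

0,3,2,2,3,1,0,1,1,1,0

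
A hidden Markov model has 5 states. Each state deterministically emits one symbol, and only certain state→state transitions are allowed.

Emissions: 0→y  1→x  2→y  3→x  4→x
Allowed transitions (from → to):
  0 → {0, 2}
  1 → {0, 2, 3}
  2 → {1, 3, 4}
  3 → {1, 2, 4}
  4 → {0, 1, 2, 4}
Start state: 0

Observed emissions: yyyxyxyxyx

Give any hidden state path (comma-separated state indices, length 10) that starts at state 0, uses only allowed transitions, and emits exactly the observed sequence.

  [0] y  {0,2}  => 0  start
  [1] y  {0,2}  => 0  0->0 ok
  [2] y  {0,2}  => 2  0->2 ok
  [3] x  {1,3,4}  => 4  2->4 ok
  [4] y  {0,2}  => 2  4->2 ok
  [5] x  {1,3,4}  => 1  2->1 ok
  [6] y  {0,2}  => 2  1->2 ok
  [7] x  {1,3,4}  => 3  2->3 ok
  [8] y  {0,2}  => 2  3->2 ok
  [9] x  {1,3,4}  => 4  2->4 ok

0,0,2,4,2,1,2,3,2,4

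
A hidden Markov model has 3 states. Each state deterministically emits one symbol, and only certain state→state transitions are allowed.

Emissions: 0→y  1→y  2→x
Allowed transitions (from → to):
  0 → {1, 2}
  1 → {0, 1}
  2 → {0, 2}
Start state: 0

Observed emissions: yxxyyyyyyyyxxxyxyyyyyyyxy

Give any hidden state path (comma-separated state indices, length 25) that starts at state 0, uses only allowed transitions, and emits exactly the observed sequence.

0,2,2,0,1,0,1,1,1,1,0,2,2,2,0,2,0,1,1,1,1,1,0,2,0

  [0] y  {0,1}  => 0  start
  [1] x  {2}  => 2  0->2 ok
  [2] x  {2}  => 2  2->2 ok
  [3] y  {0,1}  => 0  2->0 ok
  [4] y  {0,1}  => 1  0->1 ok
  [5] y  {0,1}  => 0  1->0 ok
  [6] y  {0,1}  => 1  0->1 ok
  [7] y  {0,1}  => 1  1->1 ok
  [8] y  {0,1}  => 1  1->1 ok
  [9] y  {0,1}  => 1  1->1 ok
  [10] y  {0,1}  => 0  1->0 ok
  [11] x  {2}  => 2  0->2 ok
  [12] x  {2}  => 2  2->2 ok
  [13] x  {2}  => 2  2->2 ok
  [14] y  {0,1}  => 0  2->0 ok
  [15] x  {2}  => 2  0->2 ok
  [16] y  {0,1}  => 0  2->0 ok
  [17] y  {0,1}  => 1  0->1 ok
  [18] y  {0,1}  => 1  1->1 ok
  [19] y  {0,1}  => 1  1->1 ok
  [20] y  {0,1}  => 1  1->1 ok
  [21] y  {0,1}  => 1  1->1 ok
  [22] y  {0,1}  => 0  1->0 ok
  [23] x  {2}  => 2  0->2 ok
  [24] y  {0,1}  => 0  2->0 ok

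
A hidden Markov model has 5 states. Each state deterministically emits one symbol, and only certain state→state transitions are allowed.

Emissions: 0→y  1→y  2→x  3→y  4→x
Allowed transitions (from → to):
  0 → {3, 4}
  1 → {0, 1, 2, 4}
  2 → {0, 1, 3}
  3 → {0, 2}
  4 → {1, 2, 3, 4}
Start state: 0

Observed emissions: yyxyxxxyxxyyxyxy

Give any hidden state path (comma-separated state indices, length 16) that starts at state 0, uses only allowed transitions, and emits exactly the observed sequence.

0,3,2,0,4,4,2,0,4,2,1,0,4,1,2,1

  t0 'y' -> {0,1,3}, take 0 (start)
  t1 'y' -> {0,1,3}, take 3 (0->3 ok)
  t2 'x' -> {2,4}, take 2 (3->2 ok)
  t3 'y' -> {0,1,3}, take 0 (2->0 ok)
  t4 'x' -> {2,4}, take 4 (0->4 ok)
  t5 'x' -> {2,4}, take 4 (4->4 ok)
  t6 'x' -> {2,4}, take 2 (4->2 ok)
  t7 'y' -> {0,1,3}, take 0 (2->0 ok)
  t8 'x' -> {2,4}, take 4 (0->4 ok)
  t9 'x' -> {2,4}, take 2 (4->2 ok)
  t10 'y' -> {0,1,3}, take 1 (2->1 ok)
  t11 'y' -> {0,1,3}, take 0 (1->0 ok)
  t12 'x' -> {2,4}, take 4 (0->4 ok)
  t13 'y' -> {0,1,3}, take 1 (4->1 ok)
  t14 'x' -> {2,4}, take 2 (1->2 ok)
  t15 'y' -> {0,1,3}, take 1 (2->1 ok)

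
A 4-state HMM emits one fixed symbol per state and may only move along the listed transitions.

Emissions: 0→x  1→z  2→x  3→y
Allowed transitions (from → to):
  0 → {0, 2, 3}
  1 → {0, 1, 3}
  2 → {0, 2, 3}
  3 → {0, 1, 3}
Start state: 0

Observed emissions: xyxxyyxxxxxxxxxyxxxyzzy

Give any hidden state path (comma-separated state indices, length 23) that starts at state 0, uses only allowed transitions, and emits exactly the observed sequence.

0,3,0,0,3,3,0,0,0,0,0,2,0,2,2,3,0,2,0,3,1,1,3

  pos 0: x in {0,2}, choose 0; start
  pos 1: y in {3}, choose 3; 0->3 ok
  pos 2: x in {0,2}, choose 0; 3->0 ok
  pos 3: x in {0,2}, choose 0; 0->0 ok
  pos 4: y in {3}, choose 3; 0->3 ok
  pos 5: y in {3}, choose 3; 3->3 ok
  pos 6: x in {0,2}, choose 0; 3->0 ok
  pos 7: x in {0,2}, choose 0; 0->0 ok
  pos 8: x in {0,2}, choose 0; 0->0 ok
  pos 9: x in {0,2}, choose 0; 0->0 ok
  pos 10: x in {0,2}, choose 0; 0->0 ok
  pos 11: x in {0,2}, choose 2; 0->2 ok
  pos 12: x in {0,2}, choose 0; 2->0 ok
  pos 13: x in {0,2}, choose 2; 0->2 ok
  pos 14: x in {0,2}, choose 2; 2->2 ok
  pos 15: y in {3}, choose 3; 2->3 ok
  pos 16: x in {0,2}, choose 0; 3->0 ok
  pos 17: x in {0,2}, choose 2; 0->2 ok
  pos 18: x in {0,2}, choose 0; 2->0 ok
  pos 19: y in {3}, choose 3; 0->3 ok
  pos 20: z in {1}, choose 1; 3->1 ok
  pos 21: z in {1}, choose 1; 1->1 ok
  pos 22: y in {3}, choose 3; 1->3 ok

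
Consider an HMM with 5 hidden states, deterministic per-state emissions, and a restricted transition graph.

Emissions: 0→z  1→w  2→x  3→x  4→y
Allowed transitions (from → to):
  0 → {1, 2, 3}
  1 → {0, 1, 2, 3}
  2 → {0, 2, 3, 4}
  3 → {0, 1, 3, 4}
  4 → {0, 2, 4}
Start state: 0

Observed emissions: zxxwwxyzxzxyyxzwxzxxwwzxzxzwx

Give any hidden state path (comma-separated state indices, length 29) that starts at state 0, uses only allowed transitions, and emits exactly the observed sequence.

0,2,3,1,1,3,4,0,3,0,2,4,4,2,0,1,3,0,3,3,1,1,0,3,0,3,0,1,3

  [0] z  {0}  => 0  start
  [1] x  {2,3}  => 2  0->2 ok
  [2] x  {2,3}  => 3  2->3 ok
  [3] w  {1}  => 1  3->1 ok
  [4] w  {1}  => 1  1->1 ok
  [5] x  {2,3}  => 3  1->3 ok
  [6] y  {4}  => 4  3->4 ok
  [7] z  {0}  => 0  4->0 ok
  [8] x  {2,3}  => 3  0->3 ok
  [9] z  {0}  => 0  3->0 ok
  [10] x  {2,3}  => 2  0->2 ok
  [11] y  {4}  => 4  2->4 ok
  [12] y  {4}  => 4  4->4 ok
  [13] x  {2,3}  => 2  4->2 ok
  [14] z  {0}  => 0  2->0 ok
  [15] w  {1}  => 1  0->1 ok
  [16] x  {2,3}  => 3  1->3 ok
  [17] z  {0}  => 0  3->0 ok
  [18] x  {2,3}  => 3  0->3 ok
  [19] x  {2,3}  => 3  3->3 ok
  [20] w  {1}  => 1  3->1 ok
  [21] w  {1}  => 1  1->1 ok
  [22] z  {0}  => 0  1->0 ok
  [23] x  {2,3}  => 3  0->3 ok
  [24] z  {0}  => 0  3->0 ok
  [25] x  {2,3}  => 3  0->3 ok
  [26] z  {0}  => 0  3->0 ok
  [27] w  {1}  => 1  0->1 ok
  [28] x  {2,3}  => 3  1->3 ok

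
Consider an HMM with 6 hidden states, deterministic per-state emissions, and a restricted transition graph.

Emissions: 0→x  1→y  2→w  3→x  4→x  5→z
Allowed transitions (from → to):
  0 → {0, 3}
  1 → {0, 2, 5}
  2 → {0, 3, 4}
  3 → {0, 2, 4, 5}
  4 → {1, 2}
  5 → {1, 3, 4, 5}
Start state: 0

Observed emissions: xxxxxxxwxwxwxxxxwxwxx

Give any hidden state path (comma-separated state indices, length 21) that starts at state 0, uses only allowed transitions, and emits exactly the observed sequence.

  t0 'x' -> {0,3,4}, take 0 (start)
  t1 'x' -> {0,3,4}, take 0 (0->0 ok)
  t2 'x' -> {0,3,4}, take 0 (0->0 ok)
  t3 'x' -> {0,3,4}, take 0 (0->0 ok)
  t4 'x' -> {0,3,4}, take 0 (0->0 ok)
  t5 'x' -> {0,3,4}, take 0 (0->0 ok)
  t6 'x' -> {0,3,4}, take 3 (0->3 ok)
  t7 'w' -> {2}, take 2 (3->2 ok)
  t8 'x' -> {0,3,4}, take 4 (2->4 ok)
  t9 'w' -> {2}, take 2 (4->2 ok)
  t10 'x' -> {0,3,4}, take 3 (2->3 ok)
  t11 'w' -> {2}, take 2 (3->2 ok)
  t12 'x' -> {0,3,4}, take 3 (2->3 ok)
  t13 'x' -> {0,3,4}, take 0 (3->0 ok)
  t14 'x' -> {0,3,4}, take 0 (0->0 ok)
  t15 'x' -> {0,3,4}, take 3 (0->3 ok)
  t16 'w' -> {2}, take 2 (3->2 ok)
  t17 'x' -> {0,3,4}, take 4 (2->4 ok)
  t18 'w' -> {2}, take 2 (4->2 ok)
  t19 'x' -> {0,3,4}, take 0 (2->0 ok)
  t20 'x' -> {0,3,4}, take 0 (0->0 ok)

0,0,0,0,0,0,3,2,4,2,3,2,3,0,0,3,2,4,2,0,0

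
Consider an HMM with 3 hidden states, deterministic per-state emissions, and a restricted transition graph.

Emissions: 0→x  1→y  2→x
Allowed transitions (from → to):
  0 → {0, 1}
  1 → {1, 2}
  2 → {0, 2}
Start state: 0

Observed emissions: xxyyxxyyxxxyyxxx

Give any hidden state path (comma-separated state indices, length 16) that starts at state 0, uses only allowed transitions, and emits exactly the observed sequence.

  0: obs=x cand={0,2} pick 0 [start]
  1: obs=x cand={0,2} pick 0 [0->0 ok]
  2: obs=y cand={1} pick 1 [0->1 ok]
  3: obs=y cand={1} pick 1 [1->1 ok]
  4: obs=x cand={0,2} pick 2 [1->2 ok]
  5: obs=x cand={0,2} pick 0 [2->0 ok]
  6: obs=y cand={1} pick 1 [0->1 ok]
  7: obs=y cand={1} pick 1 [1->1 ok]
  8: obs=x cand={0,2} pick 2 [1->2 ok]
  9: obs=x cand={0,2} pick 2 [2->2 ok]
  10: obs=x cand={0,2} pick 0 [2->0 ok]
  11: obs=y cand={1} pick 1 [0->1 ok]
  12: obs=y cand={1} pick 1 [1->1 ok]
  13: obs=x cand={0,2} pick 2 [1->2 ok]
  14: obs=x cand={0,2} pick 2 [2->2 ok]
  15: obs=x cand={0,2} pick 0 [2->0 ok]

0,0,1,1,2,0,1,1,2,2,0,1,1,2,2,0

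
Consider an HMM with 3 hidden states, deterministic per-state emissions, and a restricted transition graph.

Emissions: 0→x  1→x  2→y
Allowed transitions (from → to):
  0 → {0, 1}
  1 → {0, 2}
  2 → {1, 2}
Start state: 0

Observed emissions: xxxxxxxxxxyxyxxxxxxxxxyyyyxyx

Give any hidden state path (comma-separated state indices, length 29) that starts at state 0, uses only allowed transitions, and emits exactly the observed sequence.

  0: obs=x cand={0,1} pick 0 [start]
  1: obs=x cand={0,1} pick 0 [0->0 ok]
  2: obs=x cand={0,1} pick 0 [0->0 ok]
  3: obs=x cand={0,1} pick 1 [0->1 ok]
  4: obs=x cand={0,1} pick 0 [1->0 ok]
  5: obs=x cand={0,1} pick 1 [0->1 ok]
  6: obs=x cand={0,1} pick 0 [1->0 ok]
  7: obs=x cand={0,1} pick 0 [0->0 ok]
  8: obs=x cand={0,1} pick 0 [0->0 ok]
  9: obs=x cand={0,1} pick 1 [0->1 ok]
  10: obs=y cand={2} pick 2 [1->2 ok]
  11: obs=x cand={0,1} pick 1 [2->1 ok]
  12: obs=y cand={2} pick 2 [1->2 ok]
  13: obs=x cand={0,1} pick 1 [2->1 ok]
  14: obs=x cand={0,1} pick 0 [1->0 ok]
  15: obs=x cand={0,1} pick 0 [0->0 ok]
  16: obs=x cand={0,1} pick 1 [0->1 ok]
  17: obs=x cand={0,1} pick 0 [1->0 ok]
  18: obs=x cand={0,1} pick 0 [0->0 ok]
  19: obs=x cand={0,1} pick 0 [0->0 ok]
  20: obs=x cand={0,1} pick 0 [0->0 ok]
  21: obs=x cand={0,1} pick 1 [0->1 ok]
  22: obs=y cand={2} pick 2 [1->2 ok]
  23: obs=y cand={2} pick 2 [2->2 ok]
  24: obs=y cand={2} pick 2 [2->2 ok]
  25: obs=y cand={2} pick 2 [2->2 ok]
  26: obs=x cand={0,1} pick 1 [2->1 ok]
  27: obs=y cand={2} pick 2 [1->2 ok]
  28: obs=x cand={0,1} pick 1 [2->1 ok]

0,0,0,1,0,1,0,0,0,1,2,1,2,1,0,0,1,0,0,0,0,1,2,2,2,2,1,2,1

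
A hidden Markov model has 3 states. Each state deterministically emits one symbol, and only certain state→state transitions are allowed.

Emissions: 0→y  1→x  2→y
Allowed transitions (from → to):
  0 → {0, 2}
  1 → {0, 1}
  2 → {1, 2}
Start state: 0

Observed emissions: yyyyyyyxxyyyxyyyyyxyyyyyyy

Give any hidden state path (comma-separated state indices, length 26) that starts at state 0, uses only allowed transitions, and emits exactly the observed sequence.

0,0,2,2,2,2,2,1,1,0,2,2,1,0,0,0,0,2,1,0,0,0,2,2,2,2

  t0 'y' -> {0,2}, take 0 (start)
  t1 'y' -> {0,2}, take 0 (0->0 ok)
  t2 'y' -> {0,2}, take 2 (0->2 ok)
  t3 'y' -> {0,2}, take 2 (2->2 ok)
  t4 'y' -> {0,2}, take 2 (2->2 ok)
  t5 'y' -> {0,2}, take 2 (2->2 ok)
  t6 'y' -> {0,2}, take 2 (2->2 ok)
  t7 'x' -> {1}, take 1 (2->1 ok)
  t8 'x' -> {1}, take 1 (1->1 ok)
  t9 'y' -> {0,2}, take 0 (1->0 ok)
  t10 'y' -> {0,2}, take 2 (0->2 ok)
  t11 'y' -> {0,2}, take 2 (2->2 ok)
  t12 'x' -> {1}, take 1 (2->1 ok)
  t13 'y' -> {0,2}, take 0 (1->0 ok)
  t14 'y' -> {0,2}, take 0 (0->0 ok)
  t15 'y' -> {0,2}, take 0 (0->0 ok)
  t16 'y' -> {0,2}, take 0 (0->0 ok)
  t17 'y' -> {0,2}, take 2 (0->2 ok)
  t18 'x' -> {1}, take 1 (2->1 ok)
  t19 'y' -> {0,2}, take 0 (1->0 ok)
  t20 'y' -> {0,2}, take 0 (0->0 ok)
  t21 'y' -> {0,2}, take 0 (0->0 ok)
  t22 'y' -> {0,2}, take 2 (0->2 ok)
  t23 'y' -> {0,2}, take 2 (2->2 ok)
  t24 'y' -> {0,2}, take 2 (2->2 ok)
  t25 'y' -> {0,2}, take 2 (2->2 ok)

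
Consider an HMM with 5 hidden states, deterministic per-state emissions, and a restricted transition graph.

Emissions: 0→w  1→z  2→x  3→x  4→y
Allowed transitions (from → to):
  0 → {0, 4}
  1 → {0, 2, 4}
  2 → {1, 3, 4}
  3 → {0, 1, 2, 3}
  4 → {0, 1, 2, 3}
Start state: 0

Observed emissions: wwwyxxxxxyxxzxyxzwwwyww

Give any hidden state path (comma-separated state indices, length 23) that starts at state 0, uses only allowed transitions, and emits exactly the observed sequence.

0,0,0,4,2,3,3,3,2,4,3,2,1,2,4,3,1,0,0,0,4,0,0

  t0 'w' -> {0}, take 0 (start)
  t1 'w' -> {0}, take 0 (0->0 ok)
  t2 'w' -> {0}, take 0 (0->0 ok)
  t3 'y' -> {4}, take 4 (0->4 ok)
  t4 'x' -> {2,3}, take 2 (4->2 ok)
  t5 'x' -> {2,3}, take 3 (2->3 ok)
  t6 'x' -> {2,3}, take 3 (3->3 ok)
  t7 'x' -> {2,3}, take 3 (3->3 ok)
  t8 'x' -> {2,3}, take 2 (3->2 ok)
  t9 'y' -> {4}, take 4 (2->4 ok)
  t10 'x' -> {2,3}, take 3 (4->3 ok)
  t11 'x' -> {2,3}, take 2 (3->2 ok)
  t12 'z' -> {1}, take 1 (2->1 ok)
  t13 'x' -> {2,3}, take 2 (1->2 ok)
  t14 'y' -> {4}, take 4 (2->4 ok)
  t15 'x' -> {2,3}, take 3 (4->3 ok)
  t16 'z' -> {1}, take 1 (3->1 ok)
  t17 'w' -> {0}, take 0 (1->0 ok)
  t18 'w' -> {0}, take 0 (0->0 ok)
  t19 'w' -> {0}, take 0 (0->0 ok)
  t20 'y' -> {4}, take 4 (0->4 ok)
  t21 'w' -> {0}, take 0 (4->0 ok)
  t22 'w' -> {0}, take 0 (0->0 ok)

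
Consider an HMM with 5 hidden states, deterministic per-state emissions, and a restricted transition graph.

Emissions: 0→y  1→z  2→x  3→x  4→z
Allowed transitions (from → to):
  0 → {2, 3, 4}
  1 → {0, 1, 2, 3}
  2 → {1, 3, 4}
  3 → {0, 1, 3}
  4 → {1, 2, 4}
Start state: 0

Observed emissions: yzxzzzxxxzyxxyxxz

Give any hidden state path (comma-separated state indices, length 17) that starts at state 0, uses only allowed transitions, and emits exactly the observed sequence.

  t0 'y' -> {0}, take 0 (start)
  t1 'z' -> {1,4}, take 4 (0->4 ok)
  t2 'x' -> {2,3}, take 2 (4->2 ok)
  t3 'z' -> {1,4}, take 4 (2->4 ok)
  t4 'z' -> {1,4}, take 4 (4->4 ok)
  t5 'z' -> {1,4}, take 4 (4->4 ok)
  t6 'x' -> {2,3}, take 2 (4->2 ok)
  t7 'x' -> {2,3}, take 3 (2->3 ok)
  t8 'x' -> {2,3}, take 3 (3->3 ok)
  t9 'z' -> {1,4}, take 1 (3->1 ok)
  t10 'y' -> {0}, take 0 (1->0 ok)
  t11 'x' -> {2,3}, take 2 (0->2 ok)
  t12 'x' -> {2,3}, take 3 (2->3 ok)
  t13 'y' -> {0}, take 0 (3->0 ok)
  t14 'x' -> {2,3}, take 3 (0->3 ok)
  t15 'x' -> {2,3}, take 3 (3->3 ok)
  t16 'z' -> {1,4}, take 1 (3->1 ok)

0,4,2,4,4,4,2,3,3,1,0,2,3,0,3,3,1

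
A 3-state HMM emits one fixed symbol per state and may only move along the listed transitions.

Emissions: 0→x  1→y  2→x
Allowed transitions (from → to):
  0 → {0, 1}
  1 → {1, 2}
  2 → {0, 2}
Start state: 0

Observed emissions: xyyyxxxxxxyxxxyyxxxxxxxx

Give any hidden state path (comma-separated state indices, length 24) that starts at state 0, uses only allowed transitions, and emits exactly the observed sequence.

  0: obs=x cand={0,2} pick 0 [start]
  1: obs=y cand={1} pick 1 [0->1 ok]
  2: obs=y cand={1} pick 1 [1->1 ok]
  3: obs=y cand={1} pick 1 [1->1 ok]
  4: obs=x cand={0,2} pick 2 [1->2 ok]
  5: obs=x cand={0,2} pick 2 [2->2 ok]
  6: obs=x cand={0,2} pick 2 [2->2 ok]
  7: obs=x cand={0,2} pick 2 [2->2 ok]
  8: obs=x cand={0,2} pick 2 [2->2 ok]
  9: obs=x cand={0,2} pick 0 [2->0 ok]
  10: obs=y cand={1} pick 1 [0->1 ok]
  11: obs=x cand={0,2} pick 2 [1->2 ok]
  12: obs=x cand={0,2} pick 0 [2->0 ok]
  13: obs=x cand={0,2} pick 0 [0->0 ok]
  14: obs=y cand={1} pick 1 [0->1 ok]
  15: obs=y cand={1} pick 1 [1->1 ok]
  16: obs=x cand={0,2} pick 2 [1->2 ok]
  17: obs=x cand={0,2} pick 2 [2->2 ok]
  18: obs=x cand={0,2} pick 0 [2->0 ok]
  19: obs=x cand={0,2} pick 0 [0->0 ok]
  20: obs=x cand={0,2} pick 0 [0->0 ok]
  21: obs=x cand={0,2} pick 0 [0->0 ok]
  22: obs=x cand={0,2} pick 0 [0->0 ok]
  23: obs=x cand={0,2} pick 0 [0->0 ok]

0,1,1,1,2,2,2,2,2,0,1,2,0,0,1,1,2,2,0,0,0,0,0,0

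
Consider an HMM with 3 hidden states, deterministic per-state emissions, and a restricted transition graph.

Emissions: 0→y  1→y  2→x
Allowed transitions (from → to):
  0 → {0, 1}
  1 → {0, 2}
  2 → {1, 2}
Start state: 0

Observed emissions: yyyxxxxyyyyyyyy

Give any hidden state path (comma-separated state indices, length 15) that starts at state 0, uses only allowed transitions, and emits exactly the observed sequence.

0,0,1,2,2,2,2,1,0,0,1,0,1,0,0

  0: obs=y cand={0,1} pick 0 [start]
  1: obs=y cand={0,1} pick 0 [0->0 ok]
  2: obs=y cand={0,1} pick 1 [0->1 ok]
  3: obs=x cand={2} pick 2 [1->2 ok]
  4: obs=x cand={2} pick 2 [2->2 ok]
  5: obs=x cand={2} pick 2 [2->2 ok]
  6: obs=x cand={2} pick 2 [2->2 ok]
  7: obs=y cand={0,1} pick 1 [2->1 ok]
  8: obs=y cand={0,1} pick 0 [1->0 ok]
  9: obs=y cand={0,1} pick 0 [0->0 ok]
  10: obs=y cand={0,1} pick 1 [0->1 ok]
  11: obs=y cand={0,1} pick 0 [1->0 ok]
  12: obs=y cand={0,1} pick 1 [0->1 ok]
  13: obs=y cand={0,1} pick 0 [1->0 ok]
  14: obs=y cand={0,1} pick 0 [0->0 ok]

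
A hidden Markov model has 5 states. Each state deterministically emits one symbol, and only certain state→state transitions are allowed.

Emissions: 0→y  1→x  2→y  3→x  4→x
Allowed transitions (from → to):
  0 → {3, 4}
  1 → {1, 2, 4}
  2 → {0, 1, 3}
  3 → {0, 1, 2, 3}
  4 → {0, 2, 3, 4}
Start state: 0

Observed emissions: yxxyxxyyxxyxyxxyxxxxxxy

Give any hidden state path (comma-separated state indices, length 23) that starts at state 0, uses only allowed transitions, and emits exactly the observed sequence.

0,3,1,2,1,4,2,0,3,3,0,4,0,4,3,2,1,4,4,3,3,1,2

  [0] y  {0,2}  => 0  start
  [1] x  {1,3,4}  => 3  0->3 ok
  [2] x  {1,3,4}  => 1  3->1 ok
  [3] y  {0,2}  => 2  1->2 ok
  [4] x  {1,3,4}  => 1  2->1 ok
  [5] x  {1,3,4}  => 4  1->4 ok
  [6] y  {0,2}  => 2  4->2 ok
  [7] y  {0,2}  => 0  2->0 ok
  [8] x  {1,3,4}  => 3  0->3 ok
  [9] x  {1,3,4}  => 3  3->3 ok
  [10] y  {0,2}  => 0  3->0 ok
  [11] x  {1,3,4}  => 4  0->4 ok
  [12] y  {0,2}  => 0  4->0 ok
  [13] x  {1,3,4}  => 4  0->4 ok
  [14] x  {1,3,4}  => 3  4->3 ok
  [15] y  {0,2}  => 2  3->2 ok
  [16] x  {1,3,4}  => 1  2->1 ok
  [17] x  {1,3,4}  => 4  1->4 ok
  [18] x  {1,3,4}  => 4  4->4 ok
  [19] x  {1,3,4}  => 3  4->3 ok
  [20] x  {1,3,4}  => 3  3->3 ok
  [21] x  {1,3,4}  => 1  3->1 ok
  [22] y  {0,2}  => 2  1->2 ok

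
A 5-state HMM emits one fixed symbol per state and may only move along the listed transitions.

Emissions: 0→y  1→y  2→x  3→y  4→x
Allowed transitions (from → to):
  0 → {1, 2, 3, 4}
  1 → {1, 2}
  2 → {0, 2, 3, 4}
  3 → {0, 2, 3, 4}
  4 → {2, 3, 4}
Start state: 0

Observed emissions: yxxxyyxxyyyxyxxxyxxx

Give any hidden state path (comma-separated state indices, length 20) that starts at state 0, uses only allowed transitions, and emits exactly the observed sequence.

0,2,4,2,3,0,4,2,3,0,3,2,0,2,2,2,0,4,2,2

  pos 0: y in {0,1,3}, choose 0; start
  pos 1: x in {2,4}, choose 2; 0->2 ok
  pos 2: x in {2,4}, choose 4; 2->4 ok
  pos 3: x in {2,4}, choose 2; 4->2 ok
  pos 4: y in {0,1,3}, choose 3; 2->3 ok
  pos 5: y in {0,1,3}, choose 0; 3->0 ok
  pos 6: x in {2,4}, choose 4; 0->4 ok
  pos 7: x in {2,4}, choose 2; 4->2 ok
  pos 8: y in {0,1,3}, choose 3; 2->3 ok
  pos 9: y in {0,1,3}, choose 0; 3->0 ok
  pos 10: y in {0,1,3}, choose 3; 0->3 ok
  pos 11: x in {2,4}, choose 2; 3->2 ok
  pos 12: y in {0,1,3}, choose 0; 2->0 ok
  pos 13: x in {2,4}, choose 2; 0->2 ok
  pos 14: x in {2,4}, choose 2; 2->2 ok
  pos 15: x in {2,4}, choose 2; 2->2 ok
  pos 16: y in {0,1,3}, choose 0; 2->0 ok
  pos 17: x in {2,4}, choose 4; 0->4 ok
  pos 18: x in {2,4}, choose 2; 4->2 ok
  pos 19: x in {2,4}, choose 2; 2->2 ok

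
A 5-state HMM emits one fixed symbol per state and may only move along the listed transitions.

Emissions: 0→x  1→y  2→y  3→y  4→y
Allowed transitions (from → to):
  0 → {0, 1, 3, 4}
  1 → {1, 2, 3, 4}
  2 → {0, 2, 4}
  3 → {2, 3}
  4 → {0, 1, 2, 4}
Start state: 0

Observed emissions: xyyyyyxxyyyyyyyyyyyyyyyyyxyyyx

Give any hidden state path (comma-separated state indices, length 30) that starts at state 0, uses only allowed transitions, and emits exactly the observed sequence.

0,3,2,4,4,2,0,0,4,2,4,4,1,1,3,2,2,2,2,4,4,1,3,3,2,0,3,3,2,0

  0: obs=x cand={0} pick 0 [start]
  1: obs=y cand={1,2,3,4} pick 3 [0->3 ok]
  2: obs=y cand={1,2,3,4} pick 2 [3->2 ok]
  3: obs=y cand={1,2,3,4} pick 4 [2->4 ok]
  4: obs=y cand={1,2,3,4} pick 4 [4->4 ok]
  5: obs=y cand={1,2,3,4} pick 2 [4->2 ok]
  6: obs=x cand={0} pick 0 [2->0 ok]
  7: obs=x cand={0} pick 0 [0->0 ok]
  8: obs=y cand={1,2,3,4} pick 4 [0->4 ok]
  9: obs=y cand={1,2,3,4} pick 2 [4->2 ok]
  10: obs=y cand={1,2,3,4} pick 4 [2->4 ok]
  11: obs=y cand={1,2,3,4} pick 4 [4->4 ok]
  12: obs=y cand={1,2,3,4} pick 1 [4->1 ok]
  13: obs=y cand={1,2,3,4} pick 1 [1->1 ok]
  14: obs=y cand={1,2,3,4} pick 3 [1->3 ok]
  15: obs=y cand={1,2,3,4} pick 2 [3->2 ok]
  16: obs=y cand={1,2,3,4} pick 2 [2->2 ok]
  17: obs=y cand={1,2,3,4} pick 2 [2->2 ok]
  18: obs=y cand={1,2,3,4} pick 2 [2->2 ok]
  19: obs=y cand={1,2,3,4} pick 4 [2->4 ok]
  20: obs=y cand={1,2,3,4} pick 4 [4->4 ok]
  21: obs=y cand={1,2,3,4} pick 1 [4->1 ok]
  22: obs=y cand={1,2,3,4} pick 3 [1->3 ok]
  23: obs=y cand={1,2,3,4} pick 3 [3->3 ok]
  24: obs=y cand={1,2,3,4} pick 2 [3->2 ok]
  25: obs=x cand={0} pick 0 [2->0 ok]
  26: obs=y cand={1,2,3,4} pick 3 [0->3 ok]
  27: obs=y cand={1,2,3,4} pick 3 [3->3 ok]
  28: obs=y cand={1,2,3,4} pick 2 [3->2 ok]
  29: obs=x cand={0} pick 0 [2->0 ok]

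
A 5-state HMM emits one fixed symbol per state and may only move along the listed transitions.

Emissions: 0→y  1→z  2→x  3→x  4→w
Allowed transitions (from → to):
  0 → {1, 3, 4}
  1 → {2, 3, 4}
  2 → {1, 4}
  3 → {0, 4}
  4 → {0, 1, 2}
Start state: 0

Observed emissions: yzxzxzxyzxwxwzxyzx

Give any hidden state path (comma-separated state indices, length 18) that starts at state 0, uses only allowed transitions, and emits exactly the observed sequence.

  pos 0: y in {0}, choose 0; start
  pos 1: z in {1}, choose 1; 0->1 ok
  pos 2: x in {2,3}, choose 2; 1->2 ok
  pos 3: z in {1}, choose 1; 2->1 ok
  pos 4: x in {2,3}, choose 2; 1->2 ok
  pos 5: z in {1}, choose 1; 2->1 ok
  pos 6: x in {2,3}, choose 3; 1->3 ok
  pos 7: y in {0}, choose 0; 3->0 ok
  pos 8: z in {1}, choose 1; 0->1 ok
  pos 9: x in {2,3}, choose 2; 1->2 ok
  pos 10: w in {4}, choose 4; 2->4 ok
  pos 11: x in {2,3}, choose 2; 4->2 ok
  pos 12: w in {4}, choose 4; 2->4 ok
  pos 13: z in {1}, choose 1; 4->1 ok
  pos 14: x in {2,3}, choose 3; 1->3 ok
  pos 15: y in {0}, choose 0; 3->0 ok
  pos 16: z in {1}, choose 1; 0->1 ok
  pos 17: x in {2,3}, choose 2; 1->2 ok

0,1,2,1,2,1,3,0,1,2,4,2,4,1,3,0,1,2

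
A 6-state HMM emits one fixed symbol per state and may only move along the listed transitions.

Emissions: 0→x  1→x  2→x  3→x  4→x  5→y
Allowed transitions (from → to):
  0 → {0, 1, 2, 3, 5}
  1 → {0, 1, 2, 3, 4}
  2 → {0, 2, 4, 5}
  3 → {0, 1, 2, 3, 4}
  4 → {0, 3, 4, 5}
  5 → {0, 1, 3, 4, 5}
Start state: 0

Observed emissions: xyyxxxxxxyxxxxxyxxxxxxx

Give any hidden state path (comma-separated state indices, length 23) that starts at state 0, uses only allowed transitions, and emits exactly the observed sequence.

  t0 'x' -> {0,1,2,3,4}, take 0 (start)
  t1 'y' -> {5}, take 5 (0->5 ok)
  t2 'y' -> {5}, take 5 (5->5 ok)
  t3 'x' -> {0,1,2,3,4}, take 3 (5->3 ok)
  t4 'x' -> {0,1,2,3,4}, take 1 (3->1 ok)
  t5 'x' -> {0,1,2,3,4}, take 3 (1->3 ok)
  t6 'x' -> {0,1,2,3,4}, take 3 (3->3 ok)
  t7 'x' -> {0,1,2,3,4}, take 0 (3->0 ok)
  t8 'x' -> {0,1,2,3,4}, take 0 (0->0 ok)
  t9 'y' -> {5}, take 5 (0->5 ok)
  t10 'x' -> {0,1,2,3,4}, take 1 (5->1 ok)
  t11 'x' -> {0,1,2,3,4}, take 0 (1->0 ok)
  t12 'x' -> {0,1,2,3,4}, take 1 (0->1 ok)
  t13 'x' -> {0,1,2,3,4}, take 3 (1->3 ok)
  t14 'x' -> {0,1,2,3,4}, take 0 (3->0 ok)
  t15 'y' -> {5}, take 5 (0->5 ok)
  t16 'x' -> {0,1,2,3,4}, take 4 (5->4 ok)
  t17 'x' -> {0,1,2,3,4}, take 0 (4->0 ok)
  t18 'x' -> {0,1,2,3,4}, take 3 (0->3 ok)
  t19 'x' -> {0,1,2,3,4}, take 1 (3->1 ok)
  t20 'x' -> {0,1,2,3,4}, take 3 (1->3 ok)
  t21 'x' -> {0,1,2,3,4}, take 3 (3->3 ok)
  t22 'x' -> {0,1,2,3,4}, take 3 (3->3 ok)

0,5,5,3,1,3,3,0,0,5,1,0,1,3,0,5,4,0,3,1,3,3,3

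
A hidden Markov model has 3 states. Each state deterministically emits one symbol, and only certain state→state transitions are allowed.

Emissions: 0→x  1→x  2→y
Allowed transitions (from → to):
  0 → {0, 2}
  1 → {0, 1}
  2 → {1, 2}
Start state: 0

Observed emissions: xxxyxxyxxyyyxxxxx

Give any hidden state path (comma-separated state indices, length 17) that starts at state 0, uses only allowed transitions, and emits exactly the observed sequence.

0,0,0,2,1,0,2,1,0,2,2,2,1,1,1,0,0

  t0 'x' -> {0,1}, take 0 (start)
  t1 'x' -> {0,1}, take 0 (0->0 ok)
  t2 'x' -> {0,1}, take 0 (0->0 ok)
  t3 'y' -> {2}, take 2 (0->2 ok)
  t4 'x' -> {0,1}, take 1 (2->1 ok)
  t5 'x' -> {0,1}, take 0 (1->0 ok)
  t6 'y' -> {2}, take 2 (0->2 ok)
  t7 'x' -> {0,1}, take 1 (2->1 ok)
  t8 'x' -> {0,1}, take 0 (1->0 ok)
  t9 'y' -> {2}, take 2 (0->2 ok)
  t10 'y' -> {2}, take 2 (2->2 ok)
  t11 'y' -> {2}, take 2 (2->2 ok)
  t12 'x' -> {0,1}, take 1 (2->1 ok)
  t13 'x' -> {0,1}, take 1 (1->1 ok)
  t14 'x' -> {0,1}, take 1 (1->1 ok)
  t15 'x' -> {0,1}, take 0 (1->0 ok)
  t16 'x' -> {0,1}, take 0 (0->0 ok)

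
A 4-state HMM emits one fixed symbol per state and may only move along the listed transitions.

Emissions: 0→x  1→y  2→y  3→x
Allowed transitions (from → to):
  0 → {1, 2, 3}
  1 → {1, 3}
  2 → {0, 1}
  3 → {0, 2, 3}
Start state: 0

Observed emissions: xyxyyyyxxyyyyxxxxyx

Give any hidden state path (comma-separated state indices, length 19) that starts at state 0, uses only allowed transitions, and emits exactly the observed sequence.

0,2,0,1,1,1,1,3,0,1,1,1,1,3,3,3,0,1,3

  pos 0: x in {0,3}, choose 0; start
  pos 1: y in {1,2}, choose 2; 0->2 ok
  pos 2: x in {0,3}, choose 0; 2->0 ok
  pos 3: y in {1,2}, choose 1; 0->1 ok
  pos 4: y in {1,2}, choose 1; 1->1 ok
  pos 5: y in {1,2}, choose 1; 1->1 ok
  pos 6: y in {1,2}, choose 1; 1->1 ok
  pos 7: x in {0,3}, choose 3; 1->3 ok
  pos 8: x in {0,3}, choose 0; 3->0 ok
  pos 9: y in {1,2}, choose 1; 0->1 ok
  pos 10: y in {1,2}, choose 1; 1->1 ok
  pos 11: y in {1,2}, choose 1; 1->1 ok
  pos 12: y in {1,2}, choose 1; 1->1 ok
  pos 13: x in {0,3}, choose 3; 1->3 ok
  pos 14: x in {0,3}, choose 3; 3->3 ok
  pos 15: x in {0,3}, choose 3; 3->3 ok
  pos 16: x in {0,3}, choose 0; 3->0 ok
  pos 17: y in {1,2}, choose 1; 0->1 ok
  pos 18: x in {0,3}, choose 3; 1->3 ok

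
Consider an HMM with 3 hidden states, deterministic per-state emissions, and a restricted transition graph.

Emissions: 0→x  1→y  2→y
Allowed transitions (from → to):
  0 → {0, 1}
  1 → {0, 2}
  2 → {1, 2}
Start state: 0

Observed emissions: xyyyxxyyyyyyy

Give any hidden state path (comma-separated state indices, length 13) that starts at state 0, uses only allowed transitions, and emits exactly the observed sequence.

  pos 0: x in {0}, choose 0; start
  pos 1: y in {1,2}, choose 1; 0->1 ok
  pos 2: y in {1,2}, choose 2; 1->2 ok
  pos 3: y in {1,2}, choose 1; 2->1 ok
  pos 4: x in {0}, choose 0; 1->0 ok
  pos 5: x in {0}, choose 0; 0->0 ok
  pos 6: y in {1,2}, choose 1; 0->1 ok
  pos 7: y in {1,2}, choose 2; 1->2 ok
  pos 8: y in {1,2}, choose 2; 2->2 ok
  pos 9: y in {1,2}, choose 1; 2->1 ok
  pos 10: y in {1,2}, choose 2; 1->2 ok
  pos 11: y in {1,2}, choose 2; 2->2 ok
  pos 12: y in {1,2}, choose 1; 2->1 ok

0,1,2,1,0,0,1,2,2,1,2,2,1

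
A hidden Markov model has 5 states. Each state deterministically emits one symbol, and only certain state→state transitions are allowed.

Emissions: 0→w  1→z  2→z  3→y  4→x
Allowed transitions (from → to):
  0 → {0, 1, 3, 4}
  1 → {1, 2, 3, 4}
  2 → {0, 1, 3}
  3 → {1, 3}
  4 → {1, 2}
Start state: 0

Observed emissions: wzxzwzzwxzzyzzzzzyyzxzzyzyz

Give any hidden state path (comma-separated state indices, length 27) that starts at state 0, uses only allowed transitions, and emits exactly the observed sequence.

0,1,4,2,0,1,2,0,4,1,1,3,1,1,2,1,1,3,3,1,4,1,2,3,1,3,1

  0: obs=w cand={0} pick 0 [start]
  1: obs=z cand={1,2} pick 1 [0->1 ok]
  2: obs=x cand={4} pick 4 [1->4 ok]
  3: obs=z cand={1,2} pick 2 [4->2 ok]
  4: obs=w cand={0} pick 0 [2->0 ok]
  5: obs=z cand={1,2} pick 1 [0->1 ok]
  6: obs=z cand={1,2} pick 2 [1->2 ok]
  7: obs=w cand={0} pick 0 [2->0 ok]
  8: obs=x cand={4} pick 4 [0->4 ok]
  9: obs=z cand={1,2} pick 1 [4->1 ok]
  10: obs=z cand={1,2} pick 1 [1->1 ok]
  11: obs=y cand={3} pick 3 [1->3 ok]
  12: obs=z cand={1,2} pick 1 [3->1 ok]
  13: obs=z cand={1,2} pick 1 [1->1 ok]
  14: obs=z cand={1,2} pick 2 [1->2 ok]
  15: obs=z cand={1,2} pick 1 [2->1 ok]
  16: obs=z cand={1,2} pick 1 [1->1 ok]
  17: obs=y cand={3} pick 3 [1->3 ok]
  18: obs=y cand={3} pick 3 [3->3 ok]
  19: obs=z cand={1,2} pick 1 [3->1 ok]
  20: obs=x cand={4} pick 4 [1->4 ok]
  21: obs=z cand={1,2} pick 1 [4->1 ok]
  22: obs=z cand={1,2} pick 2 [1->2 ok]
  23: obs=y cand={3} pick 3 [2->3 ok]
  24: obs=z cand={1,2} pick 1 [3->1 ok]
  25: obs=y cand={3} pick 3 [1->3 ok]
  26: obs=z cand={1,2} pick 1 [3->1 ok]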